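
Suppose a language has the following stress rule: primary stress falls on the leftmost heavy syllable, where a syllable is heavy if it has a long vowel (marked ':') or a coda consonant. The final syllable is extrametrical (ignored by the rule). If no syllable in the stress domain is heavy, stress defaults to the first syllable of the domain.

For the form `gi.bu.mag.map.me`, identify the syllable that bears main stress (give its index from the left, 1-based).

The final syllable (5, me) is extrametrical; the stress domain is syllables 1–4.
Weights: 1 gi L, 2 bu L, 3 mag H, 4 map H.
Heavy syllables in the domain: 3, 4. The leftmost is syllable 3 (mag).
Primary stress: syllable 3 → gi.bu.ˈmag.map.me.

3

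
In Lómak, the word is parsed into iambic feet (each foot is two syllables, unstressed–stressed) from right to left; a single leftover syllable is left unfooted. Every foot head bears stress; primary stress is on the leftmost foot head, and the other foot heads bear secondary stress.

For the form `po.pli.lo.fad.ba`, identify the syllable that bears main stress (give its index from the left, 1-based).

Parse right to left into iambic (σˈσ) feet: po (pli.ˈlo) (fad.ˈba). Syllable 1 is left unfooted.
Foot heads (stressed positions): 3, 5.
End Rule Leftmost: primary stress on the leftmost head = syllable 3.
Primary stress: syllable 3 → po.pli.ˈlo.fad.ba.

3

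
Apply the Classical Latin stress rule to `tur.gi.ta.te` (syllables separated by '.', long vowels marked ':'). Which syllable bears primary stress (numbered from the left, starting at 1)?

2

Classical Latin: stress the penult if heavy (long vowel or closed), else the antepenult.
Weights: 2 gi L, 3 ta L, 4 te L.
The penult (syllable 3, ta) is light, so stress falls on the antepenult (syllable 2, gi).
Stress on syllable 2: tur.ˈgi.ta.te.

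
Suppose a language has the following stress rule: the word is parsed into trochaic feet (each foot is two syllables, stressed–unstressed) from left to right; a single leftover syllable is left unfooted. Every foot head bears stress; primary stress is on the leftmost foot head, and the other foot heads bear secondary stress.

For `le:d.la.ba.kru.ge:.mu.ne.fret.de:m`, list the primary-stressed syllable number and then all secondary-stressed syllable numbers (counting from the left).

primary 1, secondary 3, 5, 7

Parse left to right into trochaic (ˈσσ) feet: (ˈle:d.la) (ˈba.kru) (ˈge:.mu) (ˈne.fret) de:m. Syllable 9 is left unfooted.
Foot heads (stressed positions): 1, 3, 5, 7.
End Rule Leftmost: primary stress on the leftmost head = syllable 1.
Secondary stress on 3, 5, 7: ˈle:d.la.ˌba.kru.ˌge:.mu.ˌne.fret.de:m.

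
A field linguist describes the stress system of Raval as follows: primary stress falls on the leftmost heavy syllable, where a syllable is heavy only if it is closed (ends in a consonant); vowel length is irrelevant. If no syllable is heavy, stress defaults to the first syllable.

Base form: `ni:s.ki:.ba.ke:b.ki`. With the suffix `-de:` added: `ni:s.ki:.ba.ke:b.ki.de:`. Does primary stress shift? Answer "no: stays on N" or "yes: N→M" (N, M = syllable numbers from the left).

Base `ni:s.ki:.ba.ke:b.ki` (5 syllables):
  Weights: 1 ni:s H, 2 ki: L, 3 ba L, 4 ke:b H, 5 ki L.
  Heavy syllables in the domain: 1, 4. The leftmost is syllable 1 (ni:s).
  → primary stress on syllable 1.
Suffixed `ni:s.ki:.ba.ke:b.ki.de:` (6 syllables):
  Weights: 1 ni:s H, 2 ki: L, 3 ba L, 4 ke:b H, 5 ki L, 6 de: L.
  Heavy syllables in the domain: 1, 4. The leftmost is syllable 1 (ni:s).
  → primary stress on syllable 1.

no: stays on 1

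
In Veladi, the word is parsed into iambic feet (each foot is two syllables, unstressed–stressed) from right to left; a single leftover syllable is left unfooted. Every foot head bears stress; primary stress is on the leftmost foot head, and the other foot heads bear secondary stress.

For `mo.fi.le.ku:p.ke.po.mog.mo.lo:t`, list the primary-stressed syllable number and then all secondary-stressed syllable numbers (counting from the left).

Parse right to left into iambic (σˈσ) feet: mo (fi.ˈle) (ku:p.ˈke) (po.ˈmog) (mo.ˈlo:t). Syllable 1 is left unfooted.
Foot heads (stressed positions): 3, 5, 7, 9.
End Rule Leftmost: primary stress on the leftmost head = syllable 3.
Secondary stress on 5, 7, 9: mo.fi.ˈle.ku:p.ˌke.po.ˌmog.mo.ˌlo:t.

primary 3, secondary 5, 7, 9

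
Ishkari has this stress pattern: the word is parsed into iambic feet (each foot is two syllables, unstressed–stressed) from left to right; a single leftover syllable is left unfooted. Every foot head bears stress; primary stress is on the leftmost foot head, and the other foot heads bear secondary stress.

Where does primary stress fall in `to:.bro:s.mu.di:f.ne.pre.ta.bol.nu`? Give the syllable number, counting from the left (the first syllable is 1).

2

Parse left to right into iambic (σˈσ) feet: (to:.ˈbro:s) (mu.ˈdi:f) (ne.ˈpre) (ta.ˈbol) nu. Syllable 9 is left unfooted.
Foot heads (stressed positions): 2, 4, 6, 8.
End Rule Leftmost: primary stress on the leftmost head = syllable 2.
Primary stress: syllable 2 → to:.ˈbro:s.mu.di:f.ne.pre.ta.bol.nu.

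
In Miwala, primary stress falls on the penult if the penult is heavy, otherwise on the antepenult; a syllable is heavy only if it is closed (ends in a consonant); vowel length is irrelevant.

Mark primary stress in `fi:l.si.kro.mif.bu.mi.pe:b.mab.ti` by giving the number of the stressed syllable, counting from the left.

8

Weights: 7 pe:b H, 8 mab H, 9 ti L.
The penult (syllable 8, mab) is heavy, so it takes stress.
Primary stress: syllable 8 → fi:l.si.kro.mif.bu.mi.pe:b.ˈmab.ti.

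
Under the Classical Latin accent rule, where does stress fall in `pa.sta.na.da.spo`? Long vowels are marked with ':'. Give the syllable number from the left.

3

Classical Latin: stress the penult if heavy (long vowel or closed), else the antepenult.
Weights: 3 na L, 4 da L, 5 spo L.
The penult (syllable 4, da) is light, so stress falls on the antepenult (syllable 3, na).
Stress on syllable 3: pa.sta.ˈna.da.spo.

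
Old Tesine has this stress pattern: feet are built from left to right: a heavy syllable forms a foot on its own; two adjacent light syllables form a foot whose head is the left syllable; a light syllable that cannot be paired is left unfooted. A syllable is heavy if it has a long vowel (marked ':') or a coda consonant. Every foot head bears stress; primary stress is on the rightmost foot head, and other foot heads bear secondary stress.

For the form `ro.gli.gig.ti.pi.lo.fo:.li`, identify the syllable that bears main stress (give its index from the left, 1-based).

7

Weights: 1 ro L, 2 gli L, 3 gig H, 4 ti L, 5 pi L, 6 lo L, 7 fo: H, 8 li L.
Parse left to right (heavy = foot alone; LL = one foot; stranded L unfooted): (ˈro.gli) (ˈgig) (ˈti.pi) lo (ˈfo:) li.
Foot heads: 1, 3, 4, 7.
Primary stress on the rightmost head = syllable 7.
Primary stress: syllable 7 → ro.gli.gig.ti.pi.lo.ˈfo:.li.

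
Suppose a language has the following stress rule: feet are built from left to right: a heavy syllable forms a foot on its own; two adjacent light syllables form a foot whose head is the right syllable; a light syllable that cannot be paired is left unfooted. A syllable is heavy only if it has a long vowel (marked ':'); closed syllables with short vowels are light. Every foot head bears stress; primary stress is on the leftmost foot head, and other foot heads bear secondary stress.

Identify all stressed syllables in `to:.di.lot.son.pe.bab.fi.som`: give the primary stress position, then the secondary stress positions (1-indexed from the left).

primary 1, secondary 3, 5, 7

Weights: 1 to: H, 2 di L, 3 lot L, 4 son L, 5 pe L, 6 bab L, 7 fi L, 8 som L.
Parse left to right (heavy = foot alone; LL = one foot; stranded L unfooted): (ˈto:) (di.ˈlot) (son.ˈpe) (bab.ˈfi) som.
Foot heads: 1, 3, 5, 7.
Primary stress on the leftmost head = syllable 1.
Secondary stress on 3, 5, 7: ˈto:.di.ˌlot.son.ˌpe.bab.ˌfi.som.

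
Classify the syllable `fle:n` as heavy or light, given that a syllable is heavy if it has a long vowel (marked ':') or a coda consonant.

heavy

`fle:n`: long vowel, closed (coda /n/). Long vowel and closed → heavy.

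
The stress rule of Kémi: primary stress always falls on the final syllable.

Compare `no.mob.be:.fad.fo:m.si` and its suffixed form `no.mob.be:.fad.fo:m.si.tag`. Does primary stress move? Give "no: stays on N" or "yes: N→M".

yes: 6→7

Base `no.mob.be:.fad.fo:m.si` (6 syllables):
  The word has 6 syllables; the final syllable is syllable 6 (si).
  → primary stress on syllable 6.
Suffixed `no.mob.be:.fad.fo:m.si.tag` (7 syllables):
  The word has 7 syllables; the final syllable is syllable 7 (tag).
  → primary stress on syllable 7.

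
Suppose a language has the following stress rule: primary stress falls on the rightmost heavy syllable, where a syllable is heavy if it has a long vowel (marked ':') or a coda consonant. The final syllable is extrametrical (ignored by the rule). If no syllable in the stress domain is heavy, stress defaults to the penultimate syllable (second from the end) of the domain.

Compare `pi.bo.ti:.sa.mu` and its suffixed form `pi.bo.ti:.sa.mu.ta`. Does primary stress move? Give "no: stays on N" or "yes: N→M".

Base `pi.bo.ti:.sa.mu` (5 syllables):
  The final syllable (5, mu) is extrametrical; the stress domain is syllables 1–4.
  Weights: 1 pi L, 2 bo L, 3 ti: H, 4 sa L.
  Heavy syllables in the domain: 3. The rightmost is syllable 3 (ti:).
  → primary stress on syllable 3.
Suffixed `pi.bo.ti:.sa.mu.ta` (6 syllables):
  The final syllable (6, ta) is extrametrical; the stress domain is syllables 1–5.
  Weights: 1 pi L, 2 bo L, 3 ti: H, 4 sa L, 5 mu L.
  Heavy syllables in the domain: 3. The rightmost is syllable 3 (ti:).
  → primary stress on syllable 3.

no: stays on 3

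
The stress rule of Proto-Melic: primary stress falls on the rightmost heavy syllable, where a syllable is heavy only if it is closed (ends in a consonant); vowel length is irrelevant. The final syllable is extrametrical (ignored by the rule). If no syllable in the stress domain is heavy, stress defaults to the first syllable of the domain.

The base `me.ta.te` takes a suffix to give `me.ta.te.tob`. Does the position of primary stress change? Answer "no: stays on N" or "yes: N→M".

Base `me.ta.te` (3 syllables):
  The final syllable (3, te) is extrametrical; the stress domain is syllables 1–2.
  Weights: 1 me L, 2 ta L.
  No heavy syllable in the domain; default to the first syllable of the domain = syllable 1.
  → primary stress on syllable 1.
Suffixed `me.ta.te.tob` (4 syllables):
  The final syllable (4, tob) is extrametrical; the stress domain is syllables 1–3.
  Weights: 1 me L, 2 ta L, 3 te L.
  No heavy syllable in the domain; default to the first syllable of the domain = syllable 1.
  → primary stress on syllable 1.

no: stays on 1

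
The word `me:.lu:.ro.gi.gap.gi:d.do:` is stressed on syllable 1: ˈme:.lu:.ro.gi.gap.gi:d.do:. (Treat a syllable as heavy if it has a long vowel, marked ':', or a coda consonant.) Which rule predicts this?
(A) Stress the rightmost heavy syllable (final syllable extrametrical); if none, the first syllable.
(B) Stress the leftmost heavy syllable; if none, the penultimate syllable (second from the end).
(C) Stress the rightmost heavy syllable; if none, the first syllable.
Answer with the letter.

B

Rule A → syllable 6 (observed: 1).
Rule B → syllable 1 ✓.
Rule C → syllable 7 (observed: 1).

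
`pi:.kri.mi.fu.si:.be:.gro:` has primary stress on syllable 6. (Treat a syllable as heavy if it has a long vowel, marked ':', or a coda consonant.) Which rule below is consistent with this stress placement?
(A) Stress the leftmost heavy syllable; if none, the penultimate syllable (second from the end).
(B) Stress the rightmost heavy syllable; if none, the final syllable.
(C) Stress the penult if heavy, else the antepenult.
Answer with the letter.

Rule A → syllable 1 (observed: 6).
Rule B → syllable 7 (observed: 6).
Rule C → syllable 6 ✓.

C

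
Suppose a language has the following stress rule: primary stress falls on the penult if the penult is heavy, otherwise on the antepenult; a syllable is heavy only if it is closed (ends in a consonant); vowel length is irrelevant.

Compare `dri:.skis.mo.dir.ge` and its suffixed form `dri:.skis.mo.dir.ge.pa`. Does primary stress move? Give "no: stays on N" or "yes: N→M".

Base `dri:.skis.mo.dir.ge` (5 syllables):
  Weights: 3 mo L, 4 dir H, 5 ge L.
  The penult (syllable 4, dir) is heavy, so it takes stress.
  → primary stress on syllable 4.
Suffixed `dri:.skis.mo.dir.ge.pa` (6 syllables):
  Weights: 4 dir H, 5 ge L, 6 pa L.
  The penult (syllable 5, ge) is light, so stress falls on the antepenult (syllable 4, dir).
  → primary stress on syllable 4.

no: stays on 4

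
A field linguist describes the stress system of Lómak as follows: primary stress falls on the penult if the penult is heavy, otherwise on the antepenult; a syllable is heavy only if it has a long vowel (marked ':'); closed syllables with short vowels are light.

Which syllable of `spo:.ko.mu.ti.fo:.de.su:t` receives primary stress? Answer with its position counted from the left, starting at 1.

5

Weights: 5 fo: H, 6 de L, 7 su:t H.
The penult (syllable 6, de) is light, so stress falls on the antepenult (syllable 5, fo:).
Primary stress: syllable 5 → spo:.ko.mu.ti.ˈfo:.de.su:t.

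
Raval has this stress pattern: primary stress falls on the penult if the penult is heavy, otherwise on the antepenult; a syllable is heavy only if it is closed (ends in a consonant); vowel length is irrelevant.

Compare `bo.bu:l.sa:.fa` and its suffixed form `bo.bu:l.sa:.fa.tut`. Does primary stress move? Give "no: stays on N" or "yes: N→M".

yes: 2→3

Base `bo.bu:l.sa:.fa` (4 syllables):
  Weights: 2 bu:l H, 3 sa: L, 4 fa L.
  The penult (syllable 3, sa:) is light, so stress falls on the antepenult (syllable 2, bu:l).
  → primary stress on syllable 2.
Suffixed `bo.bu:l.sa:.fa.tut` (5 syllables):
  Weights: 3 sa: L, 4 fa L, 5 tut H.
  The penult (syllable 4, fa) is light, so stress falls on the antepenult (syllable 3, sa:).
  → primary stress on syllable 3.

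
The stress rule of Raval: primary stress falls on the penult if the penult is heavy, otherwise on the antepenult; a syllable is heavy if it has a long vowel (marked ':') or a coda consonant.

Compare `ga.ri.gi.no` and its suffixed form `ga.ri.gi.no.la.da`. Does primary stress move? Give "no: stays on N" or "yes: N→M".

yes: 2→4

Base `ga.ri.gi.no` (4 syllables):
  Weights: 2 ri L, 3 gi L, 4 no L.
  The penult (syllable 3, gi) is light, so stress falls on the antepenult (syllable 2, ri).
  → primary stress on syllable 2.
Suffixed `ga.ri.gi.no.la.da` (6 syllables):
  Weights: 4 no L, 5 la L, 6 da L.
  The penult (syllable 5, la) is light, so stress falls on the antepenult (syllable 4, no).
  → primary stress on syllable 4.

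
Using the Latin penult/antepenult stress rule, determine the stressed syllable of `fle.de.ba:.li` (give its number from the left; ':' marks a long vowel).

Classical Latin: stress the penult if heavy (long vowel or closed), else the antepenult.
Weights: 2 de L, 3 ba: H, 4 li L.
The penult (syllable 3, ba:) is heavy, so it takes stress.
Stress on syllable 3: fle.de.ˈba:.li.

3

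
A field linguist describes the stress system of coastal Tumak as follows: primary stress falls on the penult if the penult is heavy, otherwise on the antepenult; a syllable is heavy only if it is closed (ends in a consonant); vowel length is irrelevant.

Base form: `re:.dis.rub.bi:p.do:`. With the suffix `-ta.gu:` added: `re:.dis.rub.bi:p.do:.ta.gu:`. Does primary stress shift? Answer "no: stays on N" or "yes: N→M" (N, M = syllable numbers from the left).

Base `re:.dis.rub.bi:p.do:` (5 syllables):
  Weights: 3 rub H, 4 bi:p H, 5 do: L.
  The penult (syllable 4, bi:p) is heavy, so it takes stress.
  → primary stress on syllable 4.
Suffixed `re:.dis.rub.bi:p.do:.ta.gu:` (7 syllables):
  Weights: 5 do: L, 6 ta L, 7 gu: L.
  The penult (syllable 6, ta) is light, so stress falls on the antepenult (syllable 5, do:).
  → primary stress on syllable 5.

yes: 4→5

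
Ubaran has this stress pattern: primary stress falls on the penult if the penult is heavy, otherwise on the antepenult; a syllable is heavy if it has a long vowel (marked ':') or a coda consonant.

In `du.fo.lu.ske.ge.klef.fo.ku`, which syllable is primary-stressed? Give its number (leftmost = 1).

Weights: 6 klef H, 7 fo L, 8 ku L.
The penult (syllable 7, fo) is light, so stress falls on the antepenult (syllable 6, klef).
Primary stress: syllable 6 → du.fo.lu.ske.ge.ˈklef.fo.ku.

6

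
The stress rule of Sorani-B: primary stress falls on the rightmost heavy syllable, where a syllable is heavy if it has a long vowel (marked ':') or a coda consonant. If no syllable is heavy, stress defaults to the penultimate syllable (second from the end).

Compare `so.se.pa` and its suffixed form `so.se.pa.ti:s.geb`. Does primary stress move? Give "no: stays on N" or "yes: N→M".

yes: 2→5

Base `so.se.pa` (3 syllables):
  Weights: 1 so L, 2 se L, 3 pa L.
  No heavy syllable in the domain; default to the penultimate syllable (second from the end) = syllable 2.
  → primary stress on syllable 2.
Suffixed `so.se.pa.ti:s.geb` (5 syllables):
  Weights: 1 so L, 2 se L, 3 pa L, 4 ti:s H, 5 geb H.
  Heavy syllables in the domain: 4, 5. The rightmost is syllable 5 (geb).
  → primary stress on syllable 5.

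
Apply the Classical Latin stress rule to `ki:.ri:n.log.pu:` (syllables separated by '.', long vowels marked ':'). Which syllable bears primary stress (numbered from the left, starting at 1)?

3

Classical Latin: stress the penult if heavy (long vowel or closed), else the antepenult.
Weights: 2 ri:n H, 3 log H, 4 pu: H.
The penult (syllable 3, log) is heavy, so it takes stress.
Stress on syllable 3: ki:.ri:n.ˈlog.pu:.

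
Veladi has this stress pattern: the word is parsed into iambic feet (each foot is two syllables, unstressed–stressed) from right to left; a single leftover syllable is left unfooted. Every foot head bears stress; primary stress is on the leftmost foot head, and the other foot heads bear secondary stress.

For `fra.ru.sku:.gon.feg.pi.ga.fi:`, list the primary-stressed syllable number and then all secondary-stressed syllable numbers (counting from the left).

Parse right to left into iambic (σˈσ) feet: (fra.ˈru) (sku:.ˈgon) (feg.ˈpi) (ga.ˈfi:).
Foot heads (stressed positions): 2, 4, 6, 8.
End Rule Leftmost: primary stress on the leftmost head = syllable 2.
Secondary stress on 4, 6, 8: fra.ˈru.sku:.ˌgon.feg.ˌpi.ga.ˌfi:.

primary 2, secondary 4, 6, 8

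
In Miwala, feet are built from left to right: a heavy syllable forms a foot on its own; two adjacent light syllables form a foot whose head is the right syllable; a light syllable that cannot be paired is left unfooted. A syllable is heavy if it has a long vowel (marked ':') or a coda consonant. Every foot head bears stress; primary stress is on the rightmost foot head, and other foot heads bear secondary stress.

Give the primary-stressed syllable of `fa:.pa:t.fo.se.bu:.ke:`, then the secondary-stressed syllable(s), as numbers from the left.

Weights: 1 fa: H, 2 pa:t H, 3 fo L, 4 se L, 5 bu: H, 6 ke: H.
Parse left to right (heavy = foot alone; LL = one foot; stranded L unfooted): (ˈfa:) (ˈpa:t) (fo.ˈse) (ˈbu:) (ˈke:).
Foot heads: 1, 2, 4, 5, 6.
Primary stress on the rightmost head = syllable 6.
Secondary stress on 1, 2, 4, 5: ˌfa:.ˌpa:t.fo.ˌse.ˌbu:.ˈke:.

primary 6, secondary 1, 2, 4, 5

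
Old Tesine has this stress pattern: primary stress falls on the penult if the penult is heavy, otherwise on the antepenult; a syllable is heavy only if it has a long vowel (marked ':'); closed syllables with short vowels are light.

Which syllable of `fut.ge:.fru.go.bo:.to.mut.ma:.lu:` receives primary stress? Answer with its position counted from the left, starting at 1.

8

Weights: 7 mut L, 8 ma: H, 9 lu: H.
The penult (syllable 8, ma:) is heavy, so it takes stress.
Primary stress: syllable 8 → fut.ge:.fru.go.bo:.to.mut.ˈma:.lu:.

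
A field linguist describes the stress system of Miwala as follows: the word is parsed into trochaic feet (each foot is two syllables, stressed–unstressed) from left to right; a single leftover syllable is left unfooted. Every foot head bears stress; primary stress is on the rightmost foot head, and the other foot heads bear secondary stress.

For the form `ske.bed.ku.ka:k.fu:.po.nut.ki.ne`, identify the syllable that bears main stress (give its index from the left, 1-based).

Parse left to right into trochaic (ˈσσ) feet: (ˈske.bed) (ˈku.ka:k) (ˈfu:.po) (ˈnut.ki) ne. Syllable 9 is left unfooted.
Foot heads (stressed positions): 1, 3, 5, 7.
End Rule Rightmost: primary stress on the rightmost head = syllable 7.
Primary stress: syllable 7 → ske.bed.ku.ka:k.fu:.po.ˈnut.ki.ne.

7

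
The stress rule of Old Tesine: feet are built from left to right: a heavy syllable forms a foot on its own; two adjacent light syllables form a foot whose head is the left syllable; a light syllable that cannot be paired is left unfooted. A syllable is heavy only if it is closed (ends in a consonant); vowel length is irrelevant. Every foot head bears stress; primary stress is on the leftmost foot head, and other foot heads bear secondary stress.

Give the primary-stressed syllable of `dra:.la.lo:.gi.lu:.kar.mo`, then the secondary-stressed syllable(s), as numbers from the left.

Weights: 1 dra: L, 2 la L, 3 lo: L, 4 gi L, 5 lu: L, 6 kar H, 7 mo L.
Parse left to right (heavy = foot alone; LL = one foot; stranded L unfooted): (ˈdra:.la) (ˈlo:.gi) lu: (ˈkar) mo.
Foot heads: 1, 3, 6.
Primary stress on the leftmost head = syllable 1.
Secondary stress on 3, 6: ˈdra:.la.ˌlo:.gi.lu:.ˌkar.mo.

primary 1, secondary 3, 6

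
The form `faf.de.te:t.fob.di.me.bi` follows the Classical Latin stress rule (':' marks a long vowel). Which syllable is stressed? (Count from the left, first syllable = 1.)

Classical Latin: stress the penult if heavy (long vowel or closed), else the antepenult.
Weights: 5 di L, 6 me L, 7 bi L.
The penult (syllable 6, me) is light, so stress falls on the antepenult (syllable 5, di).
Stress on syllable 5: faf.de.te:t.fob.ˈdi.me.bi.

5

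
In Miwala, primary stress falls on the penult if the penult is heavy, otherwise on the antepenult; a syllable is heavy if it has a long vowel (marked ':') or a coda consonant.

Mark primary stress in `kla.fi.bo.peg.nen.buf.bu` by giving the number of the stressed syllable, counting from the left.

Weights: 5 nen H, 6 buf H, 7 bu L.
The penult (syllable 6, buf) is heavy, so it takes stress.
Primary stress: syllable 6 → kla.fi.bo.peg.nen.ˈbuf.bu.

6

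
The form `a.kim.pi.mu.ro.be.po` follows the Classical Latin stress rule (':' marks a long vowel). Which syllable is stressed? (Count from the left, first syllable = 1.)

Classical Latin: stress the penult if heavy (long vowel or closed), else the antepenult.
Weights: 5 ro L, 6 be L, 7 po L.
The penult (syllable 6, be) is light, so stress falls on the antepenult (syllable 5, ro).
Stress on syllable 5: a.kim.pi.mu.ˈro.be.po.

5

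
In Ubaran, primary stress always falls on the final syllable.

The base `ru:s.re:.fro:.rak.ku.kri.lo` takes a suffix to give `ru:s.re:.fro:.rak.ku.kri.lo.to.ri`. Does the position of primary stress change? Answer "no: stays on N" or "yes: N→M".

Base `ru:s.re:.fro:.rak.ku.kri.lo` (7 syllables):
  The word has 7 syllables; the final syllable is syllable 7 (lo).
  → primary stress on syllable 7.
Suffixed `ru:s.re:.fro:.rak.ku.kri.lo.to.ri` (9 syllables):
  The word has 9 syllables; the final syllable is syllable 9 (ri).
  → primary stress on syllable 9.

yes: 7→9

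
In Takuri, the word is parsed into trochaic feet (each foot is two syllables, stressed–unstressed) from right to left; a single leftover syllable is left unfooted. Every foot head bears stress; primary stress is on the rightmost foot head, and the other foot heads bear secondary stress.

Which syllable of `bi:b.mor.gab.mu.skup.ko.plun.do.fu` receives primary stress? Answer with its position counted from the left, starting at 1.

Parse right to left into trochaic (ˈσσ) feet: bi:b (ˈmor.gab) (ˈmu.skup) (ˈko.plun) (ˈdo.fu). Syllable 1 is left unfooted.
Foot heads (stressed positions): 2, 4, 6, 8.
End Rule Rightmost: primary stress on the rightmost head = syllable 8.
Primary stress: syllable 8 → bi:b.mor.gab.mu.skup.ko.plun.ˈdo.fu.

8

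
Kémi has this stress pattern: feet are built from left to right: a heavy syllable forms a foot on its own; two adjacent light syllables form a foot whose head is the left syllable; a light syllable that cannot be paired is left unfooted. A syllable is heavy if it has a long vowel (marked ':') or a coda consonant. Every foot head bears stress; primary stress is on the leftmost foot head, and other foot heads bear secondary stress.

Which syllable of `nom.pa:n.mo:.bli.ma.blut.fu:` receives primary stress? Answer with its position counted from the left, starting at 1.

1

Weights: 1 nom H, 2 pa:n H, 3 mo: H, 4 bli L, 5 ma L, 6 blut H, 7 fu: H.
Parse left to right (heavy = foot alone; LL = one foot; stranded L unfooted): (ˈnom) (ˈpa:n) (ˈmo:) (ˈbli.ma) (ˈblut) (ˈfu:).
Foot heads: 1, 2, 3, 4, 6, 7.
Primary stress on the leftmost head = syllable 1.
Primary stress: syllable 1 → ˈnom.pa:n.mo:.bli.ma.blut.fu:.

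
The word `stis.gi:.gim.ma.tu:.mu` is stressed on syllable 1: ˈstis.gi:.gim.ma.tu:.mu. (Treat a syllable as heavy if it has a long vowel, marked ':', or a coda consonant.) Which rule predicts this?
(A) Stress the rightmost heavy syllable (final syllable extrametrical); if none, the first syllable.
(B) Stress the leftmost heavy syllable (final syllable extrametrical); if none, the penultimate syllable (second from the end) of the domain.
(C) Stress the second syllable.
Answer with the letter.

Rule A → syllable 5 (observed: 1).
Rule B → syllable 1 ✓.
Rule C → syllable 2 (observed: 1).

B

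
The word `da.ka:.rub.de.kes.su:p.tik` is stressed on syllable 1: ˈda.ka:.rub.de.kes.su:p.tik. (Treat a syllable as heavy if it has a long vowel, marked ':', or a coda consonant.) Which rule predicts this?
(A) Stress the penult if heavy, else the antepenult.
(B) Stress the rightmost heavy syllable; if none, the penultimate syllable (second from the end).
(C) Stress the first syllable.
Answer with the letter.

Rule A → syllable 6 (observed: 1).
Rule B → syllable 7 (observed: 1).
Rule C → syllable 1 ✓.

C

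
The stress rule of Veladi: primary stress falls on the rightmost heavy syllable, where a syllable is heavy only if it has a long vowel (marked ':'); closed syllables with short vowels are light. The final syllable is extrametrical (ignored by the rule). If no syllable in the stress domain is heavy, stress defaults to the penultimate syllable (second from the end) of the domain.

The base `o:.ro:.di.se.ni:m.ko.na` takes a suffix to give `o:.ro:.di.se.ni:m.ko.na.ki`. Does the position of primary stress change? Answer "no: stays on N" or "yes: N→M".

Base `o:.ro:.di.se.ni:m.ko.na` (7 syllables):
  The final syllable (7, na) is extrametrical; the stress domain is syllables 1–6.
  Weights: 1 o: H, 2 ro: H, 3 di L, 4 se L, 5 ni:m H, 6 ko L.
  Heavy syllables in the domain: 1, 2, 5. The rightmost is syllable 5 (ni:m).
  → primary stress on syllable 5.
Suffixed `o:.ro:.di.se.ni:m.ko.na.ki` (8 syllables):
  The final syllable (8, ki) is extrametrical; the stress domain is syllables 1–7.
  Weights: 1 o: H, 2 ro: H, 3 di L, 4 se L, 5 ni:m H, 6 ko L, 7 na L.
  Heavy syllables in the domain: 1, 2, 5. The rightmost is syllable 5 (ni:m).
  → primary stress on syllable 5.

no: stays on 5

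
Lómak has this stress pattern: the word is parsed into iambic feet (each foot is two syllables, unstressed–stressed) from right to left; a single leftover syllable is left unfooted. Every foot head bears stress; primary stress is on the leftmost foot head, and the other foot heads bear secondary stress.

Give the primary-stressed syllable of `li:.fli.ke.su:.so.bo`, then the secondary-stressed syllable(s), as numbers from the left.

Parse right to left into iambic (σˈσ) feet: (li:.ˈfli) (ke.ˈsu:) (so.ˈbo).
Foot heads (stressed positions): 2, 4, 6.
End Rule Leftmost: primary stress on the leftmost head = syllable 2.
Secondary stress on 4, 6: li:.ˈfli.ke.ˌsu:.so.ˌbo.

primary 2, secondary 4, 6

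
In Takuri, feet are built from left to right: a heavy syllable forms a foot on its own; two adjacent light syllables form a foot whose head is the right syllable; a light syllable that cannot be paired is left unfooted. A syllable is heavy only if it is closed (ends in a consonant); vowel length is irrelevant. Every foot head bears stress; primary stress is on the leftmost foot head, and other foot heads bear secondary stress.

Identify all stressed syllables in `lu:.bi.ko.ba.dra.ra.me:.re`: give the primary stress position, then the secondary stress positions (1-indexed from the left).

primary 2, secondary 4, 6, 8

Weights: 1 lu: L, 2 bi L, 3 ko L, 4 ba L, 5 dra L, 6 ra L, 7 me: L, 8 re L.
Parse left to right (heavy = foot alone; LL = one foot; stranded L unfooted): (lu:.ˈbi) (ko.ˈba) (dra.ˈra) (me:.ˈre).
Foot heads: 2, 4, 6, 8.
Primary stress on the leftmost head = syllable 2.
Secondary stress on 4, 6, 8: lu:.ˈbi.ko.ˌba.dra.ˌra.me:.ˌre.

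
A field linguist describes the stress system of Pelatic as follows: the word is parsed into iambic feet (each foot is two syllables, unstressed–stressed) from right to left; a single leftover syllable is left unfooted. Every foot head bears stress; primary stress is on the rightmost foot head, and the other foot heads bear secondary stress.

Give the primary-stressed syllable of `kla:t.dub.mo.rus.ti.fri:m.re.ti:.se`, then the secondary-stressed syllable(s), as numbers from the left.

primary 9, secondary 3, 5, 7

Parse right to left into iambic (σˈσ) feet: kla:t (dub.ˈmo) (rus.ˈti) (fri:m.ˈre) (ti:.ˈse). Syllable 1 is left unfooted.
Foot heads (stressed positions): 3, 5, 7, 9.
End Rule Rightmost: primary stress on the rightmost head = syllable 9.
Secondary stress on 3, 5, 7: kla:t.dub.ˌmo.rus.ˌti.fri:m.ˌre.ti:.ˈse.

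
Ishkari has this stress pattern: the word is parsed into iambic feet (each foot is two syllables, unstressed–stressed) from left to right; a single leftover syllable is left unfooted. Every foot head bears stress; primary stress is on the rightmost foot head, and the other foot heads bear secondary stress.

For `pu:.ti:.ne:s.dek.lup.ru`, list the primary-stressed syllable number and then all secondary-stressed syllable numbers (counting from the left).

primary 6, secondary 2, 4

Parse left to right into iambic (σˈσ) feet: (pu:.ˈti:) (ne:s.ˈdek) (lup.ˈru).
Foot heads (stressed positions): 2, 4, 6.
End Rule Rightmost: primary stress on the rightmost head = syllable 6.
Secondary stress on 2, 4: pu:.ˌti:.ne:s.ˌdek.lup.ˈru.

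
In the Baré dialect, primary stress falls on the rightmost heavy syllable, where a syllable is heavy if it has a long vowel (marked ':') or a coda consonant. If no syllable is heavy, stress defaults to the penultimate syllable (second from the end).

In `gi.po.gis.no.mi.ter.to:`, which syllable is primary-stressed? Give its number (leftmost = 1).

Weights: 1 gi L, 2 po L, 3 gis H, 4 no L, 5 mi L, 6 ter H, 7 to: H.
Heavy syllables in the domain: 3, 6, 7. The rightmost is syllable 7 (to:).
Primary stress: syllable 7 → gi.po.gis.no.mi.ter.ˈto:.

7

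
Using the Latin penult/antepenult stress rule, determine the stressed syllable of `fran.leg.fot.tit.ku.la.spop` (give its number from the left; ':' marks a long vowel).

5

Classical Latin: stress the penult if heavy (long vowel or closed), else the antepenult.
Weights: 5 ku L, 6 la L, 7 spop H.
The penult (syllable 6, la) is light, so stress falls on the antepenult (syllable 5, ku).
Stress on syllable 5: fran.leg.fot.tit.ˈku.la.spop.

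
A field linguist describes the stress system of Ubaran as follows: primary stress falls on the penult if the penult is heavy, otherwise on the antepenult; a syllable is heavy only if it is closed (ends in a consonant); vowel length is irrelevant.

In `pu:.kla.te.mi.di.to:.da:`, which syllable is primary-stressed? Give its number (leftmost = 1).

5

Weights: 5 di L, 6 to: L, 7 da: L.
The penult (syllable 6, to:) is light, so stress falls on the antepenult (syllable 5, di).
Primary stress: syllable 5 → pu:.kla.te.mi.ˈdi.to:.da:.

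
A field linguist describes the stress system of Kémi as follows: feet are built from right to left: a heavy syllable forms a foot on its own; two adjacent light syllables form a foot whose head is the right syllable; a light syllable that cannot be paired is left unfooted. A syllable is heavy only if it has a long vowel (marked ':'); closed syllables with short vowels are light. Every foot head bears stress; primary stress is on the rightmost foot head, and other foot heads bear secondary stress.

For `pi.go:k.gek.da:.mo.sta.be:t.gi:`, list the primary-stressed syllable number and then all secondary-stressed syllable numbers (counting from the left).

primary 8, secondary 2, 4, 6, 7

Weights: 1 pi L, 2 go:k H, 3 gek L, 4 da: H, 5 mo L, 6 sta L, 7 be:t H, 8 gi: H.
Parse right to left (heavy = foot alone; LL = one foot; stranded L unfooted): pi (ˈgo:k) gek (ˈda:) (mo.ˈsta) (ˈbe:t) (ˈgi:).
Foot heads: 2, 4, 6, 7, 8.
Primary stress on the rightmost head = syllable 8.
Secondary stress on 2, 4, 6, 7: pi.ˌgo:k.gek.ˌda:.mo.ˌsta.ˌbe:t.ˈgi:.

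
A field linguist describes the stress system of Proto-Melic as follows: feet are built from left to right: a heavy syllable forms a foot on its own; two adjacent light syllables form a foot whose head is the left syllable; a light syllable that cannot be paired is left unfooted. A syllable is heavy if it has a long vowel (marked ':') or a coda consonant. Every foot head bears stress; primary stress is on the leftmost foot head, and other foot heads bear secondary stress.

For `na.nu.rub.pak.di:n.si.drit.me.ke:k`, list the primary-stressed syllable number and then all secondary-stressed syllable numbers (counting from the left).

Weights: 1 na L, 2 nu L, 3 rub H, 4 pak H, 5 di:n H, 6 si L, 7 drit H, 8 me L, 9 ke:k H.
Parse left to right (heavy = foot alone; LL = one foot; stranded L unfooted): (ˈna.nu) (ˈrub) (ˈpak) (ˈdi:n) si (ˈdrit) me (ˈke:k).
Foot heads: 1, 3, 4, 5, 7, 9.
Primary stress on the leftmost head = syllable 1.
Secondary stress on 3, 4, 5, 7, 9: ˈna.nu.ˌrub.ˌpak.ˌdi:n.si.ˌdrit.me.ˌke:k.

primary 1, secondary 3, 4, 5, 7, 9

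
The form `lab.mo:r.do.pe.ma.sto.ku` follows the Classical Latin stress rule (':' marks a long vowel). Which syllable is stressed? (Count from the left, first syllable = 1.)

Classical Latin: stress the penult if heavy (long vowel or closed), else the antepenult.
Weights: 5 ma L, 6 sto L, 7 ku L.
The penult (syllable 6, sto) is light, so stress falls on the antepenult (syllable 5, ma).
Stress on syllable 5: lab.mo:r.do.pe.ˈma.sto.ku.

5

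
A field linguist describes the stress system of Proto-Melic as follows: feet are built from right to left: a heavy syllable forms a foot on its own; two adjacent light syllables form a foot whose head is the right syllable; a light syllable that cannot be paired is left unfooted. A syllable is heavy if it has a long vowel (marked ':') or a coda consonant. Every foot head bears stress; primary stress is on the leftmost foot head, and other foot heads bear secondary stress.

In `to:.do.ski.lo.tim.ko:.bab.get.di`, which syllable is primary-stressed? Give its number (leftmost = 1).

1

Weights: 1 to: H, 2 do L, 3 ski L, 4 lo L, 5 tim H, 6 ko: H, 7 bab H, 8 get H, 9 di L.
Parse right to left (heavy = foot alone; LL = one foot; stranded L unfooted): (ˈto:) do (ski.ˈlo) (ˈtim) (ˈko:) (ˈbab) (ˈget) di.
Foot heads: 1, 4, 5, 6, 7, 8.
Primary stress on the leftmost head = syllable 1.
Primary stress: syllable 1 → ˈto:.do.ski.lo.tim.ko:.bab.get.di.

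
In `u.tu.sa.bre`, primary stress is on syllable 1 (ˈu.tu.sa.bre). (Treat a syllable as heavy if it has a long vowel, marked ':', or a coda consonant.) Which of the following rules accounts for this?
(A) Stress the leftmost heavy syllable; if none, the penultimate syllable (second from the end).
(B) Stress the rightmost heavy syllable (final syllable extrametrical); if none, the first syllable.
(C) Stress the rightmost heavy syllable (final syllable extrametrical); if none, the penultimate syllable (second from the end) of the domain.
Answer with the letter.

B

Rule A → syllable 3 (observed: 1).
Rule B → syllable 1 ✓.
Rule C → syllable 2 (observed: 1).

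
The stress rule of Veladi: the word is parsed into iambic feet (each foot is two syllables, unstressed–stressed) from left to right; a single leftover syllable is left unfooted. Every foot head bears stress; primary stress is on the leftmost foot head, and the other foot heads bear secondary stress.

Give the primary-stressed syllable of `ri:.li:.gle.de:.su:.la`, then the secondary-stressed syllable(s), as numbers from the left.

Parse left to right into iambic (σˈσ) feet: (ri:.ˈli:) (gle.ˈde:) (su:.ˈla).
Foot heads (stressed positions): 2, 4, 6.
End Rule Leftmost: primary stress on the leftmost head = syllable 2.
Secondary stress on 4, 6: ri:.ˈli:.gle.ˌde:.su:.ˌla.

primary 2, secondary 4, 6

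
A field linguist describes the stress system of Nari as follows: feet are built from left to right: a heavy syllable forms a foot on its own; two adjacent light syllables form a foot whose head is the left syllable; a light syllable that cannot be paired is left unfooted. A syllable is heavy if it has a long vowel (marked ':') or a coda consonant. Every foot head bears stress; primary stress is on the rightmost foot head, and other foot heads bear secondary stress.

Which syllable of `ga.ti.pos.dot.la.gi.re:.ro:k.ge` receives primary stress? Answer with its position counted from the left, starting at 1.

Weights: 1 ga L, 2 ti L, 3 pos H, 4 dot H, 5 la L, 6 gi L, 7 re: H, 8 ro:k H, 9 ge L.
Parse left to right (heavy = foot alone; LL = one foot; stranded L unfooted): (ˈga.ti) (ˈpos) (ˈdot) (ˈla.gi) (ˈre:) (ˈro:k) ge.
Foot heads: 1, 3, 4, 5, 7, 8.
Primary stress on the rightmost head = syllable 8.
Primary stress: syllable 8 → ga.ti.pos.dot.la.gi.re:.ˈro:k.ge.

8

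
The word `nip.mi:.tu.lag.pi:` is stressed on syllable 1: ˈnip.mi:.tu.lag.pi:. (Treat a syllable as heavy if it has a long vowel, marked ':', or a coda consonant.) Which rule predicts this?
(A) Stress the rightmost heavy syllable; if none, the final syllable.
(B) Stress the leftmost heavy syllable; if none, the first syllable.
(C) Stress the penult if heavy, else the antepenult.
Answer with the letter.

B

Rule A → syllable 5 (observed: 1).
Rule B → syllable 1 ✓.
Rule C → syllable 4 (observed: 1).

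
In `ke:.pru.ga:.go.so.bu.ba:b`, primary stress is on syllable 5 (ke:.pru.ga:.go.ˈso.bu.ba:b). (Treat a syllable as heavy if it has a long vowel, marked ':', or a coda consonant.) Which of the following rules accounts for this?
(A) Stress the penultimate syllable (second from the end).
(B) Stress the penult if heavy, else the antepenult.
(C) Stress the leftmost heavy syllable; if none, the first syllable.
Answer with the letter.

B

Rule A → syllable 6 (observed: 5).
Rule B → syllable 5 ✓.
Rule C → syllable 1 (observed: 5).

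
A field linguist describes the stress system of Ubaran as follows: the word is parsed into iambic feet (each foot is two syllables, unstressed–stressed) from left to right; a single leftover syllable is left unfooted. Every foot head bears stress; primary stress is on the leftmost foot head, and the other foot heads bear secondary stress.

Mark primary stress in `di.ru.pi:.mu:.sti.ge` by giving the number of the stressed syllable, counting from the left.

2

Parse left to right into iambic (σˈσ) feet: (di.ˈru) (pi:.ˈmu:) (sti.ˈge).
Foot heads (stressed positions): 2, 4, 6.
End Rule Leftmost: primary stress on the leftmost head = syllable 2.
Primary stress: syllable 2 → di.ˈru.pi:.mu:.sti.ge.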